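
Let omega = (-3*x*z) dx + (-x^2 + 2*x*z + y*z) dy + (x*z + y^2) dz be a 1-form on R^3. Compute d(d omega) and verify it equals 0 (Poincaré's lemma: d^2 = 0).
d(d omega) = 0

Step 1: d omega = sum_{i<j} (∂f_j/∂x_i - ∂f_i/∂x_j) dx_i ∧ dx_j:
  coeff of dx ∧ dy: -2*x + 2*z
  coeff of dx ∧ dz: 3*x + z
  coeff of dy ∧ dz: -2*x + y
Step 2: Apply d again to each 2-form coefficient. The only possible 3-form in R^3 is dx ∧ dy ∧ dz, with coefficient
  ∂(coeff of dy∧dz)/∂x - ∂(coeff of dx∧dz)/∂y + ∂(coeff of dx∧dy)/∂z
  = ∂/∂x (-2*x + y) - ∂/∂y (3*x + z) + ∂/∂z (-2*x + 2*z).
Each of these terms simplifies to sums of mixed partials that cancel in pairs. The result is 0 (by equality of mixed partials for smooth functions — Schwarz / Clairaut).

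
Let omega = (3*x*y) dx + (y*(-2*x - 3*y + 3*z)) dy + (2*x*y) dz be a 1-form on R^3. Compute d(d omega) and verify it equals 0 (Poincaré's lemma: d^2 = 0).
d(d omega) = 0

Step 1: d omega = sum_{i<j} (∂f_j/∂x_i - ∂f_i/∂x_j) dx_i ∧ dx_j:
  coeff of dx ∧ dy: -3*x - 2*y
  coeff of dx ∧ dz: 2*y
  coeff of dy ∧ dz: 2*x - 3*y
Step 2: Apply d again to each 2-form coefficient. The only possible 3-form in R^3 is dx ∧ dy ∧ dz, with coefficient
  ∂(coeff of dy∧dz)/∂x - ∂(coeff of dx∧dz)/∂y + ∂(coeff of dx∧dy)/∂z
  = ∂/∂x (2*x - 3*y) - ∂/∂y (2*y) + ∂/∂z (-3*x - 2*y).
Each of these terms simplifies to sums of mixed partials that cancel in pairs. The result is 0 (by equality of mixed partials for smooth functions — Schwarz / Clairaut).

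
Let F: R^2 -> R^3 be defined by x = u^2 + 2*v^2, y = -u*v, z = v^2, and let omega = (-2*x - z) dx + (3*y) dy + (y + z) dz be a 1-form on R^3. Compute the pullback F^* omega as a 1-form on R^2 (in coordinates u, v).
F^* omega = (u*(-4*u^2 - 7*v^2)) du + (v*(-5*u^2 - 2*u*v - 18*v^2)) dv

Using F^*(f dg) = (f ∘ F) d(g ∘ F), substitute each coordinate x_i by F_i(u, v) in f_i, and replace dx_i by d F_i = (∂F_i/∂u) du + (∂F_i/∂v) dv.
  For the x component: f_1(F) = -2*u^2 - 5*v^2; d F_1 = (2*u) du + (4*v) dv
  For the y component: f_2(F) = -3*u*v; d F_2 = (-v) du + (-u) dv
  For the z component: f_3(F) = v*(-u + v); d F_3 = (0) du + (2*v) dv
Combining and collecting du, dv coefficients:
  coeff of du: u*(-4*u^2 - 7*v^2)
  coeff of dv: v*(-5*u^2 - 2*u*v - 18*v^2)
F^* omega = (u*(-4*u^2 - 7*v^2)) du + (v*(-5*u^2 - 2*u*v - 18*v^2)) dv.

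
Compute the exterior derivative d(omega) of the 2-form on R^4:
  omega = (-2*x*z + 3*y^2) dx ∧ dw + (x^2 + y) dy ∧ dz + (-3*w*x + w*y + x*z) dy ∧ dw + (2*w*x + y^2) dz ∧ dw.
d(omega) = (-3*w - 6*y + z) dx ∧ dy ∧ dw + (2*w + 2*x) dx ∧ dz ∧ dw + (2*x) dx ∧ dy ∧ dz + (-x + 2*y) dy ∧ dz ∧ dw

For a 2-form omega = sum_{i<j} g_{ij} dx_i ∧ dx_j, the exterior derivative is
  d(omega) = sum_{i<j} d(g_{ij}) ∧ dx_i ∧ dx_j = sum_{i<j, k} (∂g_{ij}/∂x_k) dx_k ∧ dx_i ∧ dx_j.
Expand each term, using dx_k ∧ dx_i ∧ dx_j = sgn(permutation) dx_{(a)} ∧ dx_{(b)} ∧ dx_{(c)} with (a < b < c) sorted:
  d(-2*x*z + 3*y^2) includes (∂/∂y)(-2*x*z + 3*y^2) dy = (6*y) dy, which multiplied by dx ∧ dw gives (-6*y) dx ∧ dy ∧ dw
  d(-2*x*z + 3*y^2) includes (∂/∂z)(-2*x*z + 3*y^2) dz = (-2*x) dz, which multiplied by dx ∧ dw gives (2*x) dx ∧ dz ∧ dw
  d(x^2 + y) includes (∂/∂x)(x^2 + y) dx = (2*x) dx, which multiplied by dy ∧ dz gives (2*x) dx ∧ dy ∧ dz
  d(-3*w*x + w*y + x*z) includes (∂/∂x)(-3*w*x + w*y + x*z) dx = (-3*w + z) dx, which multiplied by dy ∧ dw gives (-3*w + z) dx ∧ dy ∧ dw
  d(-3*w*x + w*y + x*z) includes (∂/∂z)(-3*w*x + w*y + x*z) dz = (x) dz, which multiplied by dy ∧ dw gives (-x) dy ∧ dz ∧ dw
  d(2*w*x + y^2) includes (∂/∂x)(2*w*x + y^2) dx = (2*w) dx, which multiplied by dz ∧ dw gives (2*w) dx ∧ dz ∧ dw
  d(2*w*x + y^2) includes (∂/∂y)(2*w*x + y^2) dy = (2*y) dy, which multiplied by dz ∧ dw gives (2*y) dy ∧ dz ∧ dw
Collecting like 3-forms: d(omega) = (-3*w - 6*y + z) dx ∧ dy ∧ dw + (2*w + 2*x) dx ∧ dz ∧ dw + (2*x) dx ∧ dy ∧ dz + (-x + 2*y) dy ∧ dz ∧ dw.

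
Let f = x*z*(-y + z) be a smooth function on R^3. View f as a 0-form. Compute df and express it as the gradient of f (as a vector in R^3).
df = (z*(-y + z)) dx + (-x*z) dy + (x*(-y + 2*z)) dz; grad f = (z*(-y + z), -x*z, x*(-y + 2*z))

For a 0-form f, d f = (∂f/∂x) dx + (∂f/∂y) dy + (∂f/∂z) dz. The components of the vector representation are exactly the entries of grad f in Cartesian coordinates:
  ∂f/∂x = z*(-y + z)
  ∂f/∂y = -x*z
  ∂f/∂z = x*(-y + 2*z).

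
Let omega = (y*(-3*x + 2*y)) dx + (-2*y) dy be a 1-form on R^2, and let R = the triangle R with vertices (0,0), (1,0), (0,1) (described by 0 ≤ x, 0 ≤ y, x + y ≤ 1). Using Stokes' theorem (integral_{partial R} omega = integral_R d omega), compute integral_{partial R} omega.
integral_(partial R) omega = -1/6

Stokes: integral_partial_R omega = integral_R d omega with d omega = (∂Q/∂x - ∂P/∂y) dx ∧ dy.
  ∂Q/∂x = 0
  ∂P/∂y = -3*x + 4*y
  integrand = ∂Q/∂x - ∂P/∂y = 3*x - 4*y.
Integrating over R: integral_0^1 integral_0^{1-x} (3*x - 4*y) dy dx = -1/6.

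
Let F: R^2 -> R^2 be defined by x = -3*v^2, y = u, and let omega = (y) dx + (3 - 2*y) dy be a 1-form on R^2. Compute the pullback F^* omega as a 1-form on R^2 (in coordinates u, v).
F^* omega = (3 - 2*u) du + (-6*u*v) dv

Using F^*(f dg) = (f ∘ F) d(g ∘ F), substitute each coordinate x_i by F_i(u, v) in f_i, and replace dx_i by d F_i = (∂F_i/∂u) du + (∂F_i/∂v) dv.
  For the x component: f_1(F) = u; d F_1 = (0) du + (-6*v) dv
  For the y component: f_2(F) = 3 - 2*u; d F_2 = (1) du + (0) dv
Combining and collecting du, dv coefficients:
  coeff of du: 3 - 2*u
  coeff of dv: -6*u*v
F^* omega = (3 - 2*u) du + (-6*u*v) dv.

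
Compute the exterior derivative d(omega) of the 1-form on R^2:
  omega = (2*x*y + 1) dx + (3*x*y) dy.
d(omega) = (-2*x + 3*y) dx ∧ dy

For a 1-form omega = sum_i f_i dx_i, the exterior derivative is
  d(omega) = sum_{i < j} (∂f_j/∂x_i - ∂f_i/∂x_j) dx_i ∧ dx_j.
  coefficient of dx ∧ dy: ∂f_2/∂x - ∂f_1/∂y = ∂(3*x*y)/∂x - ∂(2*x*y + 1)/∂y = -2*x + 3*y
Assembling: d(omega) = (-2*x + 3*y) dx ∧ dy.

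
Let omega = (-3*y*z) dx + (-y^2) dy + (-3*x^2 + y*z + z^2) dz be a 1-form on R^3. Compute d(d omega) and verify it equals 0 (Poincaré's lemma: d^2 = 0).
d(d omega) = 0

Step 1: d omega = sum_{i<j} (∂f_j/∂x_i - ∂f_i/∂x_j) dx_i ∧ dx_j:
  coeff of dx ∧ dy: 3*z
  coeff of dx ∧ dz: -6*x + 3*y
  coeff of dy ∧ dz: z
Step 2: Apply d again to each 2-form coefficient. The only possible 3-form in R^3 is dx ∧ dy ∧ dz, with coefficient
  ∂(coeff of dy∧dz)/∂x - ∂(coeff of dx∧dz)/∂y + ∂(coeff of dx∧dy)/∂z
  = ∂/∂x (z) - ∂/∂y (-6*x + 3*y) + ∂/∂z (3*z).
Each of these terms simplifies to sums of mixed partials that cancel in pairs. The result is 0 (by equality of mixed partials for smooth functions — Schwarz / Clairaut).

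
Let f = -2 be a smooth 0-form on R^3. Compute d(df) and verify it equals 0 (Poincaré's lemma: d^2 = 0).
d(df) = 0

Step 1: df = sum_i (∂f/∂x_i) dx_i = (0) dx + (0) dy + (0) dz.
Step 2: Apply d again. Using the 1-form formula, the coefficient of dx ∧ dy in d(df) is ∂^2 f/∂x ∂y - ∂^2 f/∂y ∂x = (0) - (0) = 0 (equality of mixed partials for smooth f).
Similarly for dx ∧ dz and dy ∧ dz — all coefficients vanish. So d(df) = 0.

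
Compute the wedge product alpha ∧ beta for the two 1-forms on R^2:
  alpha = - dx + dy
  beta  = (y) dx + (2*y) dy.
alpha ∧ beta = (-3*y) dx ∧ dy

Distribute the wedge, using dx_i ∧ dx_j = -dx_j ∧ dx_i and dx_i ∧ dx_i = 0. For each pair (i, j) with i < j, the coefficient of dx_i ∧ dx_j in alpha ∧ beta is (alpha_i * beta_j - alpha_j * beta_i). Collecting: alpha ∧ beta = (-3*y) dx ∧ dy.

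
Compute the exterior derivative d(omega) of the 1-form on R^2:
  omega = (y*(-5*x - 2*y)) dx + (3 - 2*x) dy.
d(omega) = (5*x + 4*y - 2) dx ∧ dy

For a 1-form omega = sum_i f_i dx_i, the exterior derivative is
  d(omega) = sum_{i < j} (∂f_j/∂x_i - ∂f_i/∂x_j) dx_i ∧ dx_j.
  coefficient of dx ∧ dy: ∂f_2/∂x - ∂f_1/∂y = ∂(3 - 2*x)/∂x - ∂(y*(-5*x - 2*y))/∂y = 5*x + 4*y - 2
Assembling: d(omega) = (5*x + 4*y - 2) dx ∧ dy.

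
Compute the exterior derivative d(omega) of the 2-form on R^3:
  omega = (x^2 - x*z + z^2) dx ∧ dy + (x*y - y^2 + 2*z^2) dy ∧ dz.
d(omega) = (-x + y + 2*z) dx ∧ dy ∧ dz

For a 2-form omega = sum_{i<j} g_{ij} dx_i ∧ dx_j, the exterior derivative is
  d(omega) = sum_{i<j} d(g_{ij}) ∧ dx_i ∧ dx_j = sum_{i<j, k} (∂g_{ij}/∂x_k) dx_k ∧ dx_i ∧ dx_j.
Expand each term, using dx_k ∧ dx_i ∧ dx_j = sgn(permutation) dx_{(a)} ∧ dx_{(b)} ∧ dx_{(c)} with (a < b < c) sorted:
  d(x^2 - x*z + z^2) includes (∂/∂z)(x^2 - x*z + z^2) dz = (-x + 2*z) dz, which multiplied by dx ∧ dy gives (-x + 2*z) dx ∧ dy ∧ dz
  d(x*y - y^2 + 2*z^2) includes (∂/∂x)(x*y - y^2 + 2*z^2) dx = (y) dx, which multiplied by dy ∧ dz gives (y) dx ∧ dy ∧ dz
Collecting like 3-forms: d(omega) = (-x + y + 2*z) dx ∧ dy ∧ dz.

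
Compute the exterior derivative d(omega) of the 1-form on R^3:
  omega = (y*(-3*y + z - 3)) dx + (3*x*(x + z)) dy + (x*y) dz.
d(omega) = (6*x + 6*y + 2*z + 3) dx ∧ dy + (-2*x) dy ∧ dz

For a 1-form omega = sum_i f_i dx_i, the exterior derivative is
  d(omega) = sum_{i < j} (∂f_j/∂x_i - ∂f_i/∂x_j) dx_i ∧ dx_j.
  coefficient of dx ∧ dy: ∂f_2/∂x - ∂f_1/∂y = ∂(3*x*(x + z))/∂x - ∂(y*(-3*y + z - 3))/∂y = 6*x + 6*y + 2*z + 3
  coefficient of dy ∧ dz: ∂f_3/∂y - ∂f_2/∂z = ∂(x*y)/∂y - ∂(3*x*(x + z))/∂z = -2*x
Assembling: d(omega) = (6*x + 6*y + 2*z + 3) dx ∧ dy + (-2*x) dy ∧ dz.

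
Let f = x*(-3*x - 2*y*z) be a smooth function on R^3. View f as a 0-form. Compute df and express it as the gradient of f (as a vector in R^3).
df = (-6*x - 2*y*z) dx + (-2*x*z) dy + (-2*x*y) dz; grad f = (-6*x - 2*y*z, -2*x*z, -2*x*y)

For a 0-form f, d f = (∂f/∂x) dx + (∂f/∂y) dy + (∂f/∂z) dz. The components of the vector representation are exactly the entries of grad f in Cartesian coordinates:
  ∂f/∂x = -6*x - 2*y*z
  ∂f/∂y = -2*x*z
  ∂f/∂z = -2*x*y.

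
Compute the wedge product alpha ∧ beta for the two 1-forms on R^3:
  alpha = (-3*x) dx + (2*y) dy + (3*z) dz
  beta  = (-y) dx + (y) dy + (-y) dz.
alpha ∧ beta = (y*(-3*x + 2*y)) dx ∧ dy + (3*y*(x + z)) dx ∧ dz + (-y*(2*y + 3*z)) dy ∧ dz

Distribute the wedge, using dx_i ∧ dx_j = -dx_j ∧ dx_i and dx_i ∧ dx_i = 0. For each pair (i, j) with i < j, the coefficient of dx_i ∧ dx_j in alpha ∧ beta is (alpha_i * beta_j - alpha_j * beta_i). Collecting: alpha ∧ beta = (y*(-3*x + 2*y)) dx ∧ dy + (3*y*(x + z)) dx ∧ dz + (-y*(2*y + 3*z)) dy ∧ dz.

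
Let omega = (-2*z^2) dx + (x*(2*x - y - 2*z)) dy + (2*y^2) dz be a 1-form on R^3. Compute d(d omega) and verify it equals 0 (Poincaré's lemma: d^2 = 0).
d(d omega) = 0

Step 1: d omega = sum_{i<j} (∂f_j/∂x_i - ∂f_i/∂x_j) dx_i ∧ dx_j:
  coeff of dx ∧ dy: 4*x - y - 2*z
  coeff of dx ∧ dz: 4*z
  coeff of dy ∧ dz: 2*x + 4*y
Step 2: Apply d again to each 2-form coefficient. The only possible 3-form in R^3 is dx ∧ dy ∧ dz, with coefficient
  ∂(coeff of dy∧dz)/∂x - ∂(coeff of dx∧dz)/∂y + ∂(coeff of dx∧dy)/∂z
  = ∂/∂x (2*x + 4*y) - ∂/∂y (4*z) + ∂/∂z (4*x - y - 2*z).
Each of these terms simplifies to sums of mixed partials that cancel in pairs. The result is 0 (by equality of mixed partials for smooth functions — Schwarz / Clairaut).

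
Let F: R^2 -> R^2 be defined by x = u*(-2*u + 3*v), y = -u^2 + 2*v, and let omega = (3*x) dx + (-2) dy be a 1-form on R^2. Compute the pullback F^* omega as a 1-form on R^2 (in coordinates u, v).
F^* omega = (u*(24*u^2 - 54*u*v + 27*v^2 + 4)) du + (-18*u^3 + 27*u^2*v - 4) dv

Using F^*(f dg) = (f ∘ F) d(g ∘ F), substitute each coordinate x_i by F_i(u, v) in f_i, and replace dx_i by d F_i = (∂F_i/∂u) du + (∂F_i/∂v) dv.
  For the x component: f_1(F) = 3*u*(-2*u + 3*v); d F_1 = (-4*u + 3*v) du + (3*u) dv
  For the y component: f_2(F) = -2; d F_2 = (-2*u) du + (2) dv
Combining and collecting du, dv coefficients:
  coeff of du: u*(24*u^2 - 54*u*v + 27*v^2 + 4)
  coeff of dv: -18*u^3 + 27*u^2*v - 4
F^* omega = (u*(24*u^2 - 54*u*v + 27*v^2 + 4)) du + (-18*u^3 + 27*u^2*v - 4) dv.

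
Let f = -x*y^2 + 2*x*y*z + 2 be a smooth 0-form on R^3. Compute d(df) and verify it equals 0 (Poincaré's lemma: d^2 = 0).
d(df) = 0

Step 1: df = sum_i (∂f/∂x_i) dx_i = (y*(-y + 2*z)) dx + (2*x*(-y + z)) dy + (2*x*y) dz.
Step 2: Apply d again. Using the 1-form formula, the coefficient of dx ∧ dy in d(df) is ∂^2 f/∂x ∂y - ∂^2 f/∂y ∂x = (-2*y + 2*z) - (-2*y + 2*z) = 0 (equality of mixed partials for smooth f).
Similarly for dx ∧ dz and dy ∧ dz — all coefficients vanish. So d(df) = 0.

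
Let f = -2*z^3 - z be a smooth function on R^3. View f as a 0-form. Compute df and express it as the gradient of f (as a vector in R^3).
df = (0) dx + (0) dy + (-6*z^2 - 1) dz; grad f = (0, 0, -6*z^2 - 1)

For a 0-form f, d f = (∂f/∂x) dx + (∂f/∂y) dy + (∂f/∂z) dz. The components of the vector representation are exactly the entries of grad f in Cartesian coordinates:
  ∂f/∂x = 0
  ∂f/∂y = 0
  ∂f/∂z = -6*z^2 - 1.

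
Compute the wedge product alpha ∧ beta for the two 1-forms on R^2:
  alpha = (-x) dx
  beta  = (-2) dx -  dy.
alpha ∧ beta = (x) dx ∧ dy

Distribute the wedge, using dx_i ∧ dx_j = -dx_j ∧ dx_i and dx_i ∧ dx_i = 0. For each pair (i, j) with i < j, the coefficient of dx_i ∧ dx_j in alpha ∧ beta is (alpha_i * beta_j - alpha_j * beta_i). Collecting: alpha ∧ beta = (x) dx ∧ dy.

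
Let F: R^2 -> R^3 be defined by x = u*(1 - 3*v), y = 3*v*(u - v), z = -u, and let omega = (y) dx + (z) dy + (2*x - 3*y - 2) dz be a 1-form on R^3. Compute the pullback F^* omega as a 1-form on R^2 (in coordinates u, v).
F^* omega = (-9*u*v^2 + 15*u*v - 2*u + 9*v^3 - 12*v^2 + 2) du + (3*u*(-3*u*v - u + 3*v^2 + 2*v)) dv

Using F^*(f dg) = (f ∘ F) d(g ∘ F), substitute each coordinate x_i by F_i(u, v) in f_i, and replace dx_i by d F_i = (∂F_i/∂u) du + (∂F_i/∂v) dv.
  For the x component: f_1(F) = 3*v*(u - v); d F_1 = (1 - 3*v) du + (-3*u) dv
  For the y component: f_2(F) = -u; d F_2 = (3*v) du + (3*u - 6*v) dv
  For the z component: f_3(F) = -15*u*v + 2*u + 9*v^2 - 2; d F_3 = (-1) du + (0) dv
Combining and collecting du, dv coefficients:
  coeff of du: -9*u*v^2 + 15*u*v - 2*u + 9*v^3 - 12*v^2 + 2
  coeff of dv: 3*u*(-3*u*v - u + 3*v^2 + 2*v)
F^* omega = (-9*u*v^2 + 15*u*v - 2*u + 9*v^3 - 12*v^2 + 2) du + (3*u*(-3*u*v - u + 3*v^2 + 2*v)) dv.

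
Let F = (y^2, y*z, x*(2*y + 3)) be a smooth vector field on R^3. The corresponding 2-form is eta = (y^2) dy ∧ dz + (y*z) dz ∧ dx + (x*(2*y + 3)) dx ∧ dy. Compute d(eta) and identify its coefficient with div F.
d(eta) = (z) dx ∧ dy ∧ dz; div F = z

For a 2-form in R^3 of the form above, applying d gives a 3-form with coefficient ∂P/∂x + ∂Q/∂y + ∂R/∂z:
  ∂P/∂x = 0
  ∂Q/∂y = z
  ∂R/∂z = 0
Sum = z, which is exactly div F.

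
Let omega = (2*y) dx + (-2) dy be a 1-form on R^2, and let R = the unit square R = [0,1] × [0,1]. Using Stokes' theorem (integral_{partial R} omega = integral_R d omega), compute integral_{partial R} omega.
integral_(partial R) omega = -2

Stokes: integral_partial_R omega = integral_R d omega with d omega = (∂Q/∂x - ∂P/∂y) dx ∧ dy.
  ∂Q/∂x = 0
  ∂P/∂y = 2
  integrand = ∂Q/∂x - ∂P/∂y = -2.
Integrating over R: integral_0^1 integral_0^1 (-2) dx dy = -2.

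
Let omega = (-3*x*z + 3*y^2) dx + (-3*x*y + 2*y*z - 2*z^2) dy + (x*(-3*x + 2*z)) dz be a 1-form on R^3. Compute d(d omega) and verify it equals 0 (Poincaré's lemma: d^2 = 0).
d(d omega) = 0

Step 1: d omega = sum_{i<j} (∂f_j/∂x_i - ∂f_i/∂x_j) dx_i ∧ dx_j:
  coeff of dx ∧ dy: -9*y
  coeff of dx ∧ dz: -3*x + 2*z
  coeff of dy ∧ dz: -2*y + 4*z
Step 2: Apply d again to each 2-form coefficient. The only possible 3-form in R^3 is dx ∧ dy ∧ dz, with coefficient
  ∂(coeff of dy∧dz)/∂x - ∂(coeff of dx∧dz)/∂y + ∂(coeff of dx∧dy)/∂z
  = ∂/∂x (-2*y + 4*z) - ∂/∂y (-3*x + 2*z) + ∂/∂z (-9*y).
Each of these terms simplifies to sums of mixed partials that cancel in pairs. The result is 0 (by equality of mixed partials for smooth functions — Schwarz / Clairaut).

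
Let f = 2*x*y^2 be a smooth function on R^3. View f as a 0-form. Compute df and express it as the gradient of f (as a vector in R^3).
df = (2*y^2) dx + (4*x*y) dy + (0) dz; grad f = (2*y^2, 4*x*y, 0)

For a 0-form f, d f = (∂f/∂x) dx + (∂f/∂y) dy + (∂f/∂z) dz. The components of the vector representation are exactly the entries of grad f in Cartesian coordinates:
  ∂f/∂x = 2*y^2
  ∂f/∂y = 4*x*y
  ∂f/∂z = 0.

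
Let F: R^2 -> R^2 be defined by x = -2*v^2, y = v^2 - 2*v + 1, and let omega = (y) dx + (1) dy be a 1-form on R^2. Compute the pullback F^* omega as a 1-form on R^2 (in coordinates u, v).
F^* omega = (-4*v^3 + 8*v^2 - 2*v - 2) dv

Using F^*(f dg) = (f ∘ F) d(g ∘ F), substitute each coordinate x_i by F_i(u, v) in f_i, and replace dx_i by d F_i = (∂F_i/∂u) du + (∂F_i/∂v) dv.
  For the x component: f_1(F) = v^2 - 2*v + 1; d F_1 = (0) du + (-4*v) dv
  For the y component: f_2(F) = 1; d F_2 = (0) du + (2*v - 2) dv
Combining and collecting du, dv coefficients:
  coeff of du: 0
  coeff of dv: -4*v^3 + 8*v^2 - 2*v - 2
F^* omega = (-4*v^3 + 8*v^2 - 2*v - 2) dv.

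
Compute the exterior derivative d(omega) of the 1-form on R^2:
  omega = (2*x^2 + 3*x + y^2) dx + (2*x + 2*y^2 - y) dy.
d(omega) = (2 - 2*y) dx ∧ dy

For a 1-form omega = sum_i f_i dx_i, the exterior derivative is
  d(omega) = sum_{i < j} (∂f_j/∂x_i - ∂f_i/∂x_j) dx_i ∧ dx_j.
  coefficient of dx ∧ dy: ∂f_2/∂x - ∂f_1/∂y = ∂(2*x + 2*y^2 - y)/∂x - ∂(2*x^2 + 3*x + y^2)/∂y = 2 - 2*y
Assembling: d(omega) = (2 - 2*y) dx ∧ dy.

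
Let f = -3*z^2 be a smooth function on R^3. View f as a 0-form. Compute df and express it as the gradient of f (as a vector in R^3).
df = (0) dx + (0) dy + (-6*z) dz; grad f = (0, 0, -6*z)

For a 0-form f, d f = (∂f/∂x) dx + (∂f/∂y) dy + (∂f/∂z) dz. The components of the vector representation are exactly the entries of grad f in Cartesian coordinates:
  ∂f/∂x = 0
  ∂f/∂y = 0
  ∂f/∂z = -6*z.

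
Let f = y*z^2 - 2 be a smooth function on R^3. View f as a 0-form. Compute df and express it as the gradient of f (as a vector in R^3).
df = (0) dx + (z^2) dy + (2*y*z) dz; grad f = (0, z^2, 2*y*z)

For a 0-form f, d f = (∂f/∂x) dx + (∂f/∂y) dy + (∂f/∂z) dz. The components of the vector representation are exactly the entries of grad f in Cartesian coordinates:
  ∂f/∂x = 0
  ∂f/∂y = z^2
  ∂f/∂z = 2*y*z.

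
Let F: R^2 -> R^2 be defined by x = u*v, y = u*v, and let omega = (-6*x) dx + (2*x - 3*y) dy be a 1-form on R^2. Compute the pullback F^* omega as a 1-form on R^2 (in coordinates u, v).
F^* omega = (-7*u*v^2) du + (-7*u^2*v) dv

Using F^*(f dg) = (f ∘ F) d(g ∘ F), substitute each coordinate x_i by F_i(u, v) in f_i, and replace dx_i by d F_i = (∂F_i/∂u) du + (∂F_i/∂v) dv.
  For the x component: f_1(F) = -6*u*v; d F_1 = (v) du + (u) dv
  For the y component: f_2(F) = -u*v; d F_2 = (v) du + (u) dv
Combining and collecting du, dv coefficients:
  coeff of du: -7*u*v^2
  coeff of dv: -7*u^2*v
F^* omega = (-7*u*v^2) du + (-7*u^2*v) dv.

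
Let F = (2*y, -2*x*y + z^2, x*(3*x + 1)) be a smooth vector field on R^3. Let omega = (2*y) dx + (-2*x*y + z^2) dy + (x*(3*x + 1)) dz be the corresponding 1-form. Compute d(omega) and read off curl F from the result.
d(omega) = (-2*z) dy ∧ dz + (-6*x - 1) dz ∧ dx + (-2*y - 2) dx ∧ dy; curl F = (-2*z, -6*x - 1, -2*y - 2)

d omega = sum_{i<j} (∂f_j/∂x_i - ∂f_i/∂x_j) dx_i ∧ dx_j. Under the identification (dy ∧ dz, dz ∧ dx, dx ∧ dy) ↔ (e_x, e_y, e_z), the coefficients are exactly the components of curl F. Compute:
  ∂R/∂y - ∂Q/∂z = (0) - (2*z) = -2*z
  ∂P/∂z - ∂R/∂x = (0) - (6*x + 1) = -6*x - 1
  ∂Q/∂x - ∂P/∂y = (-2*y) - (2) = -2*y - 2.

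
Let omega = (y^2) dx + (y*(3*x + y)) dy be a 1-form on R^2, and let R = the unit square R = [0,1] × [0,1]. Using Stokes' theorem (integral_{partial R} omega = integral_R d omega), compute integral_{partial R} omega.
integral_(partial R) omega = 1/2

Stokes: integral_partial_R omega = integral_R d omega with d omega = (∂Q/∂x - ∂P/∂y) dx ∧ dy.
  ∂Q/∂x = 3*y
  ∂P/∂y = 2*y
  integrand = ∂Q/∂x - ∂P/∂y = y.
Integrating over R: integral_0^1 integral_0^1 (y) dx dy = 1/2.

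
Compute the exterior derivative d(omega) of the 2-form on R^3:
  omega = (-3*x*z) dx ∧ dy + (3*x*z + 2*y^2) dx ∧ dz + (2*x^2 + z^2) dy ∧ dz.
d(omega) = (x - 4*y) dx ∧ dy ∧ dz

For a 2-form omega = sum_{i<j} g_{ij} dx_i ∧ dx_j, the exterior derivative is
  d(omega) = sum_{i<j} d(g_{ij}) ∧ dx_i ∧ dx_j = sum_{i<j, k} (∂g_{ij}/∂x_k) dx_k ∧ dx_i ∧ dx_j.
Expand each term, using dx_k ∧ dx_i ∧ dx_j = sgn(permutation) dx_{(a)} ∧ dx_{(b)} ∧ dx_{(c)} with (a < b < c) sorted:
  d(-3*x*z) includes (∂/∂z)(-3*x*z) dz = (-3*x) dz, which multiplied by dx ∧ dy gives (-3*x) dx ∧ dy ∧ dz
  d(3*x*z + 2*y^2) includes (∂/∂y)(3*x*z + 2*y^2) dy = (4*y) dy, which multiplied by dx ∧ dz gives (-4*y) dx ∧ dy ∧ dz
  d(2*x^2 + z^2) includes (∂/∂x)(2*x^2 + z^2) dx = (4*x) dx, which multiplied by dy ∧ dz gives (4*x) dx ∧ dy ∧ dz
Collecting like 3-forms: d(omega) = (x - 4*y) dx ∧ dy ∧ dz.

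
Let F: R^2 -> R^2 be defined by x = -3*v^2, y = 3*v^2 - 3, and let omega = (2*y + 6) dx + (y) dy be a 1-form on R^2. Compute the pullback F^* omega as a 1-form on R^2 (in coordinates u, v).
F^* omega = (18*v*(-v^2 - 1)) dv

Using F^*(f dg) = (f ∘ F) d(g ∘ F), substitute each coordinate x_i by F_i(u, v) in f_i, and replace dx_i by d F_i = (∂F_i/∂u) du + (∂F_i/∂v) dv.
  For the x component: f_1(F) = 6*v^2; d F_1 = (0) du + (-6*v) dv
  For the y component: f_2(F) = 3*v^2 - 3; d F_2 = (0) du + (6*v) dv
Combining and collecting du, dv coefficients:
  coeff of du: 0
  coeff of dv: 18*v*(-v^2 - 1)
F^* omega = (18*v*(-v^2 - 1)) dv.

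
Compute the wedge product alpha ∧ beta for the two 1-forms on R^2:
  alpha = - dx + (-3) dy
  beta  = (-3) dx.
alpha ∧ beta = (-9) dx ∧ dy

Distribute the wedge, using dx_i ∧ dx_j = -dx_j ∧ dx_i and dx_i ∧ dx_i = 0. For each pair (i, j) with i < j, the coefficient of dx_i ∧ dx_j in alpha ∧ beta is (alpha_i * beta_j - alpha_j * beta_i). Collecting: alpha ∧ beta = (-9) dx ∧ dy.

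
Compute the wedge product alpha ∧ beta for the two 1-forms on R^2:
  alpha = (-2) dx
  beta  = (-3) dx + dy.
alpha ∧ beta = (-2) dx ∧ dy

Distribute the wedge, using dx_i ∧ dx_j = -dx_j ∧ dx_i and dx_i ∧ dx_i = 0. For each pair (i, j) with i < j, the coefficient of dx_i ∧ dx_j in alpha ∧ beta is (alpha_i * beta_j - alpha_j * beta_i). Collecting: alpha ∧ beta = (-2) dx ∧ dy.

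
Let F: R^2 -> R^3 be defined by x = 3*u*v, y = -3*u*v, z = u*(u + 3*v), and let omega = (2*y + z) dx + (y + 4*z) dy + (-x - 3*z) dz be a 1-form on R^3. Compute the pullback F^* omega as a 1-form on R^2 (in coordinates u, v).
F^* omega = (6*u*(-u^2 - 7*u*v - 12*v^2)) du + (18*u^2*(-u - 4*v)) dv

Using F^*(f dg) = (f ∘ F) d(g ∘ F), substitute each coordinate x_i by F_i(u, v) in f_i, and replace dx_i by d F_i = (∂F_i/∂u) du + (∂F_i/∂v) dv.
  For the x component: f_1(F) = u*(u - 3*v); d F_1 = (3*v) du + (3*u) dv
  For the y component: f_2(F) = u*(4*u + 9*v); d F_2 = (-3*v) du + (-3*u) dv
  For the z component: f_3(F) = 3*u*(-u - 4*v); d F_3 = (2*u + 3*v) du + (3*u) dv
Combining and collecting du, dv coefficients:
  coeff of du: 6*u*(-u^2 - 7*u*v - 12*v^2)
  coeff of dv: 18*u^2*(-u - 4*v)
F^* omega = (6*u*(-u^2 - 7*u*v - 12*v^2)) du + (18*u^2*(-u - 4*v)) dv.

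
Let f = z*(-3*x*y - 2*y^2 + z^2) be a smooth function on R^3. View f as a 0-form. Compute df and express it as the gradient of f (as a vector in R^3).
df = (-3*y*z) dx + (z*(-3*x - 4*y)) dy + (-3*x*y - 2*y^2 + 3*z^2) dz; grad f = (-3*y*z, z*(-3*x - 4*y), -3*x*y - 2*y^2 + 3*z^2)

For a 0-form f, d f = (∂f/∂x) dx + (∂f/∂y) dy + (∂f/∂z) dz. The components of the vector representation are exactly the entries of grad f in Cartesian coordinates:
  ∂f/∂x = -3*y*z
  ∂f/∂y = z*(-3*x - 4*y)
  ∂f/∂z = -3*x*y - 2*y^2 + 3*z^2.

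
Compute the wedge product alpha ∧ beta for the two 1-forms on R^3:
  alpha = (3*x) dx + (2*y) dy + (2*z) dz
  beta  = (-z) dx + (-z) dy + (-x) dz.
alpha ∧ beta = (z*(-3*x + 2*y)) dx ∧ dy + (-3*x^2 + 2*z^2) dx ∧ dz + (-2*x*y + 2*z^2) dy ∧ dz

Distribute the wedge, using dx_i ∧ dx_j = -dx_j ∧ dx_i and dx_i ∧ dx_i = 0. For each pair (i, j) with i < j, the coefficient of dx_i ∧ dx_j in alpha ∧ beta is (alpha_i * beta_j - alpha_j * beta_i). Collecting: alpha ∧ beta = (z*(-3*x + 2*y)) dx ∧ dy + (-3*x^2 + 2*z^2) dx ∧ dz + (-2*x*y + 2*z^2) dy ∧ dz.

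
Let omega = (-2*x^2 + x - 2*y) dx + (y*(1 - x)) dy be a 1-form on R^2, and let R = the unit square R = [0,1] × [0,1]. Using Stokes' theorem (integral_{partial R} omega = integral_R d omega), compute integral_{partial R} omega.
integral_(partial R) omega = 3/2

Stokes: integral_partial_R omega = integral_R d omega with d omega = (∂Q/∂x - ∂P/∂y) dx ∧ dy.
  ∂Q/∂x = -y
  ∂P/∂y = -2
  integrand = ∂Q/∂x - ∂P/∂y = 2 - y.
Integrating over R: integral_0^1 integral_0^1 (2 - y) dx dy = 3/2.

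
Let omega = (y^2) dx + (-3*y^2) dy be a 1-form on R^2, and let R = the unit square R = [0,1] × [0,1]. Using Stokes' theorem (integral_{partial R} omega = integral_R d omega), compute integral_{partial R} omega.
integral_(partial R) omega = -1

Stokes: integral_partial_R omega = integral_R d omega with d omega = (∂Q/∂x - ∂P/∂y) dx ∧ dy.
  ∂Q/∂x = 0
  ∂P/∂y = 2*y
  integrand = ∂Q/∂x - ∂P/∂y = -2*y.
Integrating over R: integral_0^1 integral_0^1 (-2*y) dx dy = -1.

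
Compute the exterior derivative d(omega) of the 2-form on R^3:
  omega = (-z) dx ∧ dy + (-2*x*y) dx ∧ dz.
d(omega) = (2*x - 1) dx ∧ dy ∧ dz

For a 2-form omega = sum_{i<j} g_{ij} dx_i ∧ dx_j, the exterior derivative is
  d(omega) = sum_{i<j} d(g_{ij}) ∧ dx_i ∧ dx_j = sum_{i<j, k} (∂g_{ij}/∂x_k) dx_k ∧ dx_i ∧ dx_j.
Expand each term, using dx_k ∧ dx_i ∧ dx_j = sgn(permutation) dx_{(a)} ∧ dx_{(b)} ∧ dx_{(c)} with (a < b < c) sorted:
  d(-z) includes (∂/∂z)(-z) dz = (-1) dz, which multiplied by dx ∧ dy gives (-1) dx ∧ dy ∧ dz
  d(-2*x*y) includes (∂/∂y)(-2*x*y) dy = (-2*x) dy, which multiplied by dx ∧ dz gives (2*x) dx ∧ dy ∧ dz
Collecting like 3-forms: d(omega) = (2*x - 1) dx ∧ dy ∧ dz.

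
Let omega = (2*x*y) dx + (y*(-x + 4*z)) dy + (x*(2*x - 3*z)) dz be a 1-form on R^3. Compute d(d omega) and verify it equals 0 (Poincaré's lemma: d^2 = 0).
d(d omega) = 0

Step 1: d omega = sum_{i<j} (∂f_j/∂x_i - ∂f_i/∂x_j) dx_i ∧ dx_j:
  coeff of dx ∧ dy: -2*x - y
  coeff of dx ∧ dz: 4*x - 3*z
  coeff of dy ∧ dz: -4*y
Step 2: Apply d again to each 2-form coefficient. The only possible 3-form in R^3 is dx ∧ dy ∧ dz, with coefficient
  ∂(coeff of dy∧dz)/∂x - ∂(coeff of dx∧dz)/∂y + ∂(coeff of dx∧dy)/∂z
  = ∂/∂x (-4*y) - ∂/∂y (4*x - 3*z) + ∂/∂z (-2*x - y).
Each of these terms simplifies to sums of mixed partials that cancel in pairs. The result is 0 (by equality of mixed partials for smooth functions — Schwarz / Clairaut).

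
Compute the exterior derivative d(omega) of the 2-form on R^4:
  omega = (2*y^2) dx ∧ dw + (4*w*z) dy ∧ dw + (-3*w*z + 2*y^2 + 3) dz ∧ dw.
d(omega) = (-4*y) dx ∧ dy ∧ dw + (-4*w + 4*y) dy ∧ dz ∧ dw

For a 2-form omega = sum_{i<j} g_{ij} dx_i ∧ dx_j, the exterior derivative is
  d(omega) = sum_{i<j} d(g_{ij}) ∧ dx_i ∧ dx_j = sum_{i<j, k} (∂g_{ij}/∂x_k) dx_k ∧ dx_i ∧ dx_j.
Expand each term, using dx_k ∧ dx_i ∧ dx_j = sgn(permutation) dx_{(a)} ∧ dx_{(b)} ∧ dx_{(c)} with (a < b < c) sorted:
  d(2*y^2) includes (∂/∂y)(2*y^2) dy = (4*y) dy, which multiplied by dx ∧ dw gives (-4*y) dx ∧ dy ∧ dw
  d(4*w*z) includes (∂/∂z)(4*w*z) dz = (4*w) dz, which multiplied by dy ∧ dw gives (-4*w) dy ∧ dz ∧ dw
  d(-3*w*z + 2*y^2 + 3) includes (∂/∂y)(-3*w*z + 2*y^2 + 3) dy = (4*y) dy, which multiplied by dz ∧ dw gives (4*y) dy ∧ dz ∧ dw
Collecting like 3-forms: d(omega) = (-4*y) dx ∧ dy ∧ dw + (-4*w + 4*y) dy ∧ dz ∧ dw.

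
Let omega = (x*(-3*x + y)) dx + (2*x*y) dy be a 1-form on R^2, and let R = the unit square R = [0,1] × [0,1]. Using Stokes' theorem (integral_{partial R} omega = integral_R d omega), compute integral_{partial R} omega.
integral_(partial R) omega = 1/2

Stokes: integral_partial_R omega = integral_R d omega with d omega = (∂Q/∂x - ∂P/∂y) dx ∧ dy.
  ∂Q/∂x = 2*y
  ∂P/∂y = x
  integrand = ∂Q/∂x - ∂P/∂y = -x + 2*y.
Integrating over R: integral_0^1 integral_0^1 (-x + 2*y) dx dy = 1/2.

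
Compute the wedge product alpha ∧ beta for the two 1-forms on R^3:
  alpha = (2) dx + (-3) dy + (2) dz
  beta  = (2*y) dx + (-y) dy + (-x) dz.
alpha ∧ beta = (4*y) dx ∧ dy + (-2*x - 4*y) dx ∧ dz + (3*x + 2*y) dy ∧ dz

Distribute the wedge, using dx_i ∧ dx_j = -dx_j ∧ dx_i and dx_i ∧ dx_i = 0. For each pair (i, j) with i < j, the coefficient of dx_i ∧ dx_j in alpha ∧ beta is (alpha_i * beta_j - alpha_j * beta_i). Collecting: alpha ∧ beta = (4*y) dx ∧ dy + (-2*x - 4*y) dx ∧ dz + (3*x + 2*y) dy ∧ dz.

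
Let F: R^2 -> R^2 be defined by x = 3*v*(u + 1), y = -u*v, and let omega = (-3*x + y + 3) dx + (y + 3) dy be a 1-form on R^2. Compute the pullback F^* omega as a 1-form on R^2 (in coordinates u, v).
F^* omega = (v*(-29*u*v - 27*v + 6)) du + (-29*u^2*v - 57*u*v + 6*u - 27*v + 9) dv

Using F^*(f dg) = (f ∘ F) d(g ∘ F), substitute each coordinate x_i by F_i(u, v) in f_i, and replace dx_i by d F_i = (∂F_i/∂u) du + (∂F_i/∂v) dv.
  For the x component: f_1(F) = -10*u*v - 9*v + 3; d F_1 = (3*v) du + (3*u + 3) dv
  For the y component: f_2(F) = -u*v + 3; d F_2 = (-v) du + (-u) dv
Combining and collecting du, dv coefficients:
  coeff of du: v*(-29*u*v - 27*v + 6)
  coeff of dv: -29*u^2*v - 57*u*v + 6*u - 27*v + 9
F^* omega = (v*(-29*u*v - 27*v + 6)) du + (-29*u^2*v - 57*u*v + 6*u - 27*v + 9) dv.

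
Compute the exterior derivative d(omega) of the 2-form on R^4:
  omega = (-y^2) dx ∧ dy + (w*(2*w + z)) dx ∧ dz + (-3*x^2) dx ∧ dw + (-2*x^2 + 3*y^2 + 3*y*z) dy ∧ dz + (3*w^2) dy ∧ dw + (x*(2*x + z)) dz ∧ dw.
d(omega) = (4*w + 4*x + 2*z) dx ∧ dz ∧ dw + (-4*x) dx ∧ dy ∧ dz

For a 2-form omega = sum_{i<j} g_{ij} dx_i ∧ dx_j, the exterior derivative is
  d(omega) = sum_{i<j} d(g_{ij}) ∧ dx_i ∧ dx_j = sum_{i<j, k} (∂g_{ij}/∂x_k) dx_k ∧ dx_i ∧ dx_j.
Expand each term, using dx_k ∧ dx_i ∧ dx_j = sgn(permutation) dx_{(a)} ∧ dx_{(b)} ∧ dx_{(c)} with (a < b < c) sorted:
  d(w*(2*w + z)) includes (∂/∂w)(w*(2*w + z)) dw = (4*w + z) dw, which multiplied by dx ∧ dz gives (4*w + z) dx ∧ dz ∧ dw
  d(-2*x^2 + 3*y^2 + 3*y*z) includes (∂/∂x)(-2*x^2 + 3*y^2 + 3*y*z) dx = (-4*x) dx, which multiplied by dy ∧ dz gives (-4*x) dx ∧ dy ∧ dz
  d(x*(2*x + z)) includes (∂/∂x)(x*(2*x + z)) dx = (4*x + z) dx, which multiplied by dz ∧ dw gives (4*x + z) dx ∧ dz ∧ dw
Collecting like 3-forms: d(omega) = (4*w + 4*x + 2*z) dx ∧ dz ∧ dw + (-4*x) dx ∧ dy ∧ dz.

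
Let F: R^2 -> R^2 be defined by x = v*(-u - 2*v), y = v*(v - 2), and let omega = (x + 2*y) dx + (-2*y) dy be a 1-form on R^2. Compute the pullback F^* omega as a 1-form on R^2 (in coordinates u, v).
F^* omega = (v^2*(u + 4)) du + (v*(u^2 + 4*u*v + 4*u - 4*v^2 + 28*v - 8)) dv

Using F^*(f dg) = (f ∘ F) d(g ∘ F), substitute each coordinate x_i by F_i(u, v) in f_i, and replace dx_i by d F_i = (∂F_i/∂u) du + (∂F_i/∂v) dv.
  For the x component: f_1(F) = v*(-u - 4); d F_1 = (-v) du + (-u - 4*v) dv
  For the y component: f_2(F) = 2*v*(2 - v); d F_2 = (0) du + (2*v - 2) dv
Combining and collecting du, dv coefficients:
  coeff of du: v^2*(u + 4)
  coeff of dv: v*(u^2 + 4*u*v + 4*u - 4*v^2 + 28*v - 8)
F^* omega = (v^2*(u + 4)) du + (v*(u^2 + 4*u*v + 4*u - 4*v^2 + 28*v - 8)) dv.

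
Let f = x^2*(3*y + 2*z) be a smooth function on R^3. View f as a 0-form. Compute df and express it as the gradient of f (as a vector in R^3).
df = (2*x*(3*y + 2*z)) dx + (3*x^2) dy + (2*x^2) dz; grad f = (2*x*(3*y + 2*z), 3*x^2, 2*x^2)

For a 0-form f, d f = (∂f/∂x) dx + (∂f/∂y) dy + (∂f/∂z) dz. The components of the vector representation are exactly the entries of grad f in Cartesian coordinates:
  ∂f/∂x = 2*x*(3*y + 2*z)
  ∂f/∂y = 3*x^2
  ∂f/∂z = 2*x^2.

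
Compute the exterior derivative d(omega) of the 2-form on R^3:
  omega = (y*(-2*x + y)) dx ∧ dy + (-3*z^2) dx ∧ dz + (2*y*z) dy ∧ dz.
d(omega) = 0

For a 2-form omega = sum_{i<j} g_{ij} dx_i ∧ dx_j, the exterior derivative is
  d(omega) = sum_{i<j} d(g_{ij}) ∧ dx_i ∧ dx_j = sum_{i<j, k} (∂g_{ij}/∂x_k) dx_k ∧ dx_i ∧ dx_j.
Expand each term, using dx_k ∧ dx_i ∧ dx_j = sgn(permutation) dx_{(a)} ∧ dx_{(b)} ∧ dx_{(c)} with (a < b < c) sorted:

Collecting like 3-forms: d(omega) = 0.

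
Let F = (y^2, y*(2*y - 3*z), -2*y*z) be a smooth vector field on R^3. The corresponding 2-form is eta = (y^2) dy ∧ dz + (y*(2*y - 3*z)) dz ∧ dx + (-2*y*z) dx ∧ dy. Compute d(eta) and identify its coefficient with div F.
d(eta) = (2*y - 3*z) dx ∧ dy ∧ dz; div F = 2*y - 3*z

For a 2-form in R^3 of the form above, applying d gives a 3-form with coefficient ∂P/∂x + ∂Q/∂y + ∂R/∂z:
  ∂P/∂x = 0
  ∂Q/∂y = 4*y - 3*z
  ∂R/∂z = -2*y
Sum = 2*y - 3*z, which is exactly div F.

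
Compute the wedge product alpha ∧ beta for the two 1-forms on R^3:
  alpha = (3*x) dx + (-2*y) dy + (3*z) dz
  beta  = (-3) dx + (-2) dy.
alpha ∧ beta = (-6*x - 6*y) dx ∧ dy + (9*z) dx ∧ dz + (6*z) dy ∧ dz

Distribute the wedge, using dx_i ∧ dx_j = -dx_j ∧ dx_i and dx_i ∧ dx_i = 0. For each pair (i, j) with i < j, the coefficient of dx_i ∧ dx_j in alpha ∧ beta is (alpha_i * beta_j - alpha_j * beta_i). Collecting: alpha ∧ beta = (-6*x - 6*y) dx ∧ dy + (9*z) dx ∧ dz + (6*z) dy ∧ dz.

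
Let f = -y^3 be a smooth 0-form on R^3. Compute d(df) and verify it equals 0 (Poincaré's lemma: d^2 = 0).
d(df) = 0

Step 1: df = sum_i (∂f/∂x_i) dx_i = (0) dx + (-3*y^2) dy + (0) dz.
Step 2: Apply d again. Using the 1-form formula, the coefficient of dx ∧ dy in d(df) is ∂^2 f/∂x ∂y - ∂^2 f/∂y ∂x = (0) - (0) = 0 (equality of mixed partials for smooth f).
Similarly for dx ∧ dz and dy ∧ dz — all coefficients vanish. So d(df) = 0.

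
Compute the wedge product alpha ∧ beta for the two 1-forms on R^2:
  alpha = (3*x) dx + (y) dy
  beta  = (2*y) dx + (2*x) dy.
alpha ∧ beta = (6*x^2 - 2*y^2) dx ∧ dy

Distribute the wedge, using dx_i ∧ dx_j = -dx_j ∧ dx_i and dx_i ∧ dx_i = 0. For each pair (i, j) with i < j, the coefficient of dx_i ∧ dx_j in alpha ∧ beta is (alpha_i * beta_j - alpha_j * beta_i). Collecting: alpha ∧ beta = (6*x^2 - 2*y^2) dx ∧ dy.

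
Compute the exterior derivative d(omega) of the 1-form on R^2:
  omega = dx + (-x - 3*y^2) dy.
d(omega) = (-1) dx ∧ dy

For a 1-form omega = sum_i f_i dx_i, the exterior derivative is
  d(omega) = sum_{i < j} (∂f_j/∂x_i - ∂f_i/∂x_j) dx_i ∧ dx_j.
  coefficient of dx ∧ dy: ∂f_2/∂x - ∂f_1/∂y = ∂(-x - 3*y^2)/∂x - ∂(1)/∂y = -1
Assembling: d(omega) = (-1) dx ∧ dy.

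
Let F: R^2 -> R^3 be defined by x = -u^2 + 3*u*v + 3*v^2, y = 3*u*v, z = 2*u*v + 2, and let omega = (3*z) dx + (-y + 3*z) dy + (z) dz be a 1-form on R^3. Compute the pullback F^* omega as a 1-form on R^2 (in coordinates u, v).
F^* omega = (-12*u^2*v + 31*u*v^2 - 12*u + 40*v) du + (31*u^2*v + 36*u*v^2 + 40*u + 36*v) dv

Using F^*(f dg) = (f ∘ F) d(g ∘ F), substitute each coordinate x_i by F_i(u, v) in f_i, and replace dx_i by d F_i = (∂F_i/∂u) du + (∂F_i/∂v) dv.
  For the x component: f_1(F) = 6*u*v + 6; d F_1 = (-2*u + 3*v) du + (3*u + 6*v) dv
  For the y component: f_2(F) = 3*u*v + 6; d F_2 = (3*v) du + (3*u) dv
  For the z component: f_3(F) = 2*u*v + 2; d F_3 = (2*v) du + (2*u) dv
Combining and collecting du, dv coefficients:
  coeff of du: -12*u^2*v + 31*u*v^2 - 12*u + 40*v
  coeff of dv: 31*u^2*v + 36*u*v^2 + 40*u + 36*v
F^* omega = (-12*u^2*v + 31*u*v^2 - 12*u + 40*v) du + (31*u^2*v + 36*u*v^2 + 40*u + 36*v) dv.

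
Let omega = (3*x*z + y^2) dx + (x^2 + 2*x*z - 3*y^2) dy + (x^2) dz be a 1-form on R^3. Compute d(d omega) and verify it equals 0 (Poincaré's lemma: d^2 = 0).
d(d omega) = 0

Step 1: d omega = sum_{i<j} (∂f_j/∂x_i - ∂f_i/∂x_j) dx_i ∧ dx_j:
  coeff of dx ∧ dy: 2*x - 2*y + 2*z
  coeff of dx ∧ dz: -x
  coeff of dy ∧ dz: -2*x
Step 2: Apply d again to each 2-form coefficient. The only possible 3-form in R^3 is dx ∧ dy ∧ dz, with coefficient
  ∂(coeff of dy∧dz)/∂x - ∂(coeff of dx∧dz)/∂y + ∂(coeff of dx∧dy)/∂z
  = ∂/∂x (-2*x) - ∂/∂y (-x) + ∂/∂z (2*x - 2*y + 2*z).
Each of these terms simplifies to sums of mixed partials that cancel in pairs. The result is 0 (by equality of mixed partials for smooth functions — Schwarz / Clairaut).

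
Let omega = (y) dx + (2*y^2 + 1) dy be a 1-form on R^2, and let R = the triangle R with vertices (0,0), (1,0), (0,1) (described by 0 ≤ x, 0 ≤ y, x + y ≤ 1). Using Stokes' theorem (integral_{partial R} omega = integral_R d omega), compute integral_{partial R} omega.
integral_(partial R) omega = -1/2

Stokes: integral_partial_R omega = integral_R d omega with d omega = (∂Q/∂x - ∂P/∂y) dx ∧ dy.
  ∂Q/∂x = 0
  ∂P/∂y = 1
  integrand = ∂Q/∂x - ∂P/∂y = -1.
Integrating over R: integral_0^1 integral_0^{1-x} (-1) dy dx = -1/2.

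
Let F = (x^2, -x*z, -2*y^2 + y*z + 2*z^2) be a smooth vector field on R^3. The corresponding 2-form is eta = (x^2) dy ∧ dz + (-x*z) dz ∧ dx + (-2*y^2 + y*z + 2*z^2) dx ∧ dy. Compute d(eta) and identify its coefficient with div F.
d(eta) = (2*x + y + 4*z) dx ∧ dy ∧ dz; div F = 2*x + y + 4*z

For a 2-form in R^3 of the form above, applying d gives a 3-form with coefficient ∂P/∂x + ∂Q/∂y + ∂R/∂z:
  ∂P/∂x = 2*x
  ∂Q/∂y = 0
  ∂R/∂z = y + 4*z
Sum = 2*x + y + 4*z, which is exactly div F.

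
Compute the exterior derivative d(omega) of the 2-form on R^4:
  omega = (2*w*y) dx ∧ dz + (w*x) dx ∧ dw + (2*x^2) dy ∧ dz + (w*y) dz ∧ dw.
d(omega) = (-2*w + 4*x) dx ∧ dy ∧ dz + (2*y) dx ∧ dz ∧ dw + (w) dy ∧ dz ∧ dw

For a 2-form omega = sum_{i<j} g_{ij} dx_i ∧ dx_j, the exterior derivative is
  d(omega) = sum_{i<j} d(g_{ij}) ∧ dx_i ∧ dx_j = sum_{i<j, k} (∂g_{ij}/∂x_k) dx_k ∧ dx_i ∧ dx_j.
Expand each term, using dx_k ∧ dx_i ∧ dx_j = sgn(permutation) dx_{(a)} ∧ dx_{(b)} ∧ dx_{(c)} with (a < b < c) sorted:
  d(2*w*y) includes (∂/∂y)(2*w*y) dy = (2*w) dy, which multiplied by dx ∧ dz gives (-2*w) dx ∧ dy ∧ dz
  d(2*w*y) includes (∂/∂w)(2*w*y) dw = (2*y) dw, which multiplied by dx ∧ dz gives (2*y) dx ∧ dz ∧ dw
  d(2*x^2) includes (∂/∂x)(2*x^2) dx = (4*x) dx, which multiplied by dy ∧ dz gives (4*x) dx ∧ dy ∧ dz
  d(w*y) includes (∂/∂y)(w*y) dy = (w) dy, which multiplied by dz ∧ dw gives (w) dy ∧ dz ∧ dw
Collecting like 3-forms: d(omega) = (-2*w + 4*x) dx ∧ dy ∧ dz + (2*y) dx ∧ dz ∧ dw + (w) dy ∧ dz ∧ dw.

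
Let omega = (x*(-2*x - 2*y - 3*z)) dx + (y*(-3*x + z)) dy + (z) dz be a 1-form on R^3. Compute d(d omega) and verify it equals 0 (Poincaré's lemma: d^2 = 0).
d(d omega) = 0

Step 1: d omega = sum_{i<j} (∂f_j/∂x_i - ∂f_i/∂x_j) dx_i ∧ dx_j:
  coeff of dx ∧ dy: 2*x - 3*y
  coeff of dx ∧ dz: 3*x
  coeff of dy ∧ dz: -y
Step 2: Apply d again to each 2-form coefficient. The only possible 3-form in R^3 is dx ∧ dy ∧ dz, with coefficient
  ∂(coeff of dy∧dz)/∂x - ∂(coeff of dx∧dz)/∂y + ∂(coeff of dx∧dy)/∂z
  = ∂/∂x (-y) - ∂/∂y (3*x) + ∂/∂z (2*x - 3*y).
Each of these terms simplifies to sums of mixed partials that cancel in pairs. The result is 0 (by equality of mixed partials for smooth functions — Schwarz / Clairaut).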